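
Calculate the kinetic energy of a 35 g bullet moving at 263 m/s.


E = 0.5*m*v^2 = 0.5*0.035*263^2 = 1210 J

1210 J


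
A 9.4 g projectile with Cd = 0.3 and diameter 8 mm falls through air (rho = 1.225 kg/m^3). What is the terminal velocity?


A = pi*(d/2)^2 = pi*(8/2000)^2 = 5.02655e-05 m^2
vt = sqrt(2mg/(Cd*rho*A)) = sqrt(2*0.0094*9.81/(0.3 * 1.225 * 5.02655e-05)) = 99.92 m/s

99.92 m/s


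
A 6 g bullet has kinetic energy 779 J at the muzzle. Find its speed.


v = sqrt(2*E/m) = sqrt(2*779/0.006) = 509.6 m/s

509.6 m/s


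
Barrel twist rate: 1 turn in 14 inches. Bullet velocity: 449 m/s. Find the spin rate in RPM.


twist_m = 14*0.0254 = 0.3556 m
spin = v/twist = 449/0.3556 = 1262.655 rev/s
RPM = spin*60 = 1262.655*60 ≈ 75759 RPM

75759 RPM


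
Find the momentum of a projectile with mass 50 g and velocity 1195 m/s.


p = m*v = 0.05*1195 = 59.75 kg·m/s

59.75 kg·m/s


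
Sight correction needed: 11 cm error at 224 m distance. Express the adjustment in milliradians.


1 mrad subtends 1 cm per 10 m of range, so adj = error_cm / (dist_m / 10) = 11 / (224/10) = 0.4911 mrad

0.4911 mrad


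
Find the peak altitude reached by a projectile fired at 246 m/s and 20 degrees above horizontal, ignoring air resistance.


H = (v0*sin(theta))^2 / (2g) = (246*sin(20°))^2 / (2*9.81) = 360.8 m

360.8 m


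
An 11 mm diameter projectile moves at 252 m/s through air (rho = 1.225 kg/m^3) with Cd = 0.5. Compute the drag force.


A = pi*(d/2)^2 = pi*(11/2000)^2 = 9.50332e-05 m^2
Fd = 0.5*Cd*rho*A*v^2 = 0.5*0.5*1.225*9.50332e-05*252^2 = 1.848 N

1.848 N


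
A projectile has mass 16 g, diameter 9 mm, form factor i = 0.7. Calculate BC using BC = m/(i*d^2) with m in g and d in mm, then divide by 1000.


BC = m/(i*d^2*1000) = 16/(0.7 * 9^2 * 1000) = 0.0002822

0.0002822


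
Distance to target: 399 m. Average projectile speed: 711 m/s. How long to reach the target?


t = d/v = 399/711 = 0.5612 s

0.5612 s


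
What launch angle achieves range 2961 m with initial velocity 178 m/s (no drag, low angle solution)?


sin(2*theta) = R*g/v0^2 = 2961*9.81/178^2 = 0.916785, theta = arcsin(0.916785)/2 = 33.23°

33.23 degrees


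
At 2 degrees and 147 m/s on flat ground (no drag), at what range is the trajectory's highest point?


R = v0^2*sin(2*theta)/g = 147^2*sin(2*2°)/9.81 = 153.656 m
apex_dist = R/2 = 153.656/2 = 76.83 m

76.83 m


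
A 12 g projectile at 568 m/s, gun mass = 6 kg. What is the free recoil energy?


v_r = m_p*v_p/m_gun = 0.012*568/6 = 1.136 m/s, E_r = 0.5*m_gun*v_r^2 = 0.5*6*1.136^2 = 3.871 J

3.871 J


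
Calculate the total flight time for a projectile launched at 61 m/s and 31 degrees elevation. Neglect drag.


T = 2*v0*sin(theta)/g = 2*61*sin(31°)/9.81 = 6.405 s

6.405 s


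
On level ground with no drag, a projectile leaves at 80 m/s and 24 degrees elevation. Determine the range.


R = v0^2 * sin(2*theta) / g = 80^2 * sin(2*24°) / 9.81 = 484.8 m

484.8 m


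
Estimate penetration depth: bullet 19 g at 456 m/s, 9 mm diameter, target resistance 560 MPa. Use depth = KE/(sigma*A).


A = pi*(d/2)^2 = pi*(9/2)^2 = 63.6173 mm^2
E = 0.5*m*v^2 = 0.5*0.019*456^2 = 1975.39 J
depth = E/(sigma*A) = 1975.39 J / (560 MPa * 63.6173 mm^2) = 1975.39/(560 * 63.6173) m = 0.0554486 m ≈ 55.45 mm

55.45 mm


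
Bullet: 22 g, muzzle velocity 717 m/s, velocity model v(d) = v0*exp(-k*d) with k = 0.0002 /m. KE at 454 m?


v = v0*exp(-k*d) = 717*exp(-0.0002*454) = 654.765 m/s
E = 0.5*m*v^2 = 0.5*0.022*654.765^2 = 4716 J

4716 J


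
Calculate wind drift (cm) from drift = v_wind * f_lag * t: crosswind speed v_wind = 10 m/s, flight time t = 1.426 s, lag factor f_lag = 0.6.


drift = v_wind * lag * t = 10 * 0.6 * 1.426 = 8.556 m ≈ 855.6 cm

855.6 cm


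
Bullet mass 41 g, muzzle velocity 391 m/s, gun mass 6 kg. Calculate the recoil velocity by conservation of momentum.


v_recoil = m_p * v_p / m_gun = 0.041 * 391 / 6 = 2.672 m/s

2.672 m/s


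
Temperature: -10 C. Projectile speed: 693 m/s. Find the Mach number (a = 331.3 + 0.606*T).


a = 331.3 + 0.606*(-10) = 325.24 m/s
M = v/a = 693/325.24 = 2.131

2.131


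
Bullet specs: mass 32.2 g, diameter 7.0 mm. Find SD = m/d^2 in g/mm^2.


SD = m/d^2 = 32.2/7.0^2 = 0.6571 g/mm^2

0.6571 g/mm^2


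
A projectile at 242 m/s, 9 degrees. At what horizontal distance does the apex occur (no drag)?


R = v0^2*sin(2*theta)/g = 242^2*sin(2*9°)/9.81 = 1844.78 m
apex_dist = R/2 = 1844.78/2 = 922.4 m

922.4 m


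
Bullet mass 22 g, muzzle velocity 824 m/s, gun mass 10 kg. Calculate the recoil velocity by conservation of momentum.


v_recoil = m_p * v_p / m_gun = 0.022 * 824 / 10 = 1.813 m/s

1.813 m/s


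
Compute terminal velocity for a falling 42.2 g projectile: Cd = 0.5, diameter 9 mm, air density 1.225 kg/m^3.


A = pi*(d/2)^2 = pi*(9/2000)^2 = 6.36173e-05 m^2
vt = sqrt(2mg/(Cd*rho*A)) = sqrt(2*0.0422*9.81/(0.5 * 1.225 * 6.36173e-05)) = 145.8 m/s

145.8 m/s


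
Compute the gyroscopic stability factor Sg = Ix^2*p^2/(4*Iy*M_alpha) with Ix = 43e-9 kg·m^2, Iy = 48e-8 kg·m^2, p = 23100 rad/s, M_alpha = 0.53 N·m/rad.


Sg = Ix^2 * p^2 / (4 * Iy * M_alpha) = (43e-9)^2 * 23100^2 / (4 * 48e-8 * 0.53) = 0.9696

0.9696


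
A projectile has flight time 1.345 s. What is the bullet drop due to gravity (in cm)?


drop = 0.5*g*t^2 = 0.5*9.81*1.345^2 = 8.87327 m ≈ 887.3 cm

887.3 cm


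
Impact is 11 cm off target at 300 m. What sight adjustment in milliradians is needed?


1 mrad subtends 1 cm per 10 m of range, so adj = error_cm / (dist_m / 10) = 11 / (300/10) = 0.3667 mrad

0.3667 mrad


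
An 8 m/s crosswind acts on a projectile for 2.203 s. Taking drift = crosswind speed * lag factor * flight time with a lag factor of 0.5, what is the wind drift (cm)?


drift = v_wind * lag * t = 8 * 0.5 * 2.203 = 8.812 m ≈ 881.2 cm

881.2 cm


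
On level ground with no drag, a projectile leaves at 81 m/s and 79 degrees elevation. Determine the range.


R = v0^2 * sin(2*theta) / g = 81^2 * sin(2*79°) / 9.81 = 250.5 m

250.5 m


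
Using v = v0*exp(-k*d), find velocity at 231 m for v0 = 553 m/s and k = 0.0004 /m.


v = v0*exp(-k*d) = 553*exp(-0.0004*231) = 504.2 m/s

504.2 m/s


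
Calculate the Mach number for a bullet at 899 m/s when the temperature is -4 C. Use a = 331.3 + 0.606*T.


a = 331.3 + 0.606*(-4) = 328.876 m/s
M = v/a = 899/328.876 = 2.734

2.734


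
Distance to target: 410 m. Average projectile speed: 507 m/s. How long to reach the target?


t = d/v = 410/507 = 0.8087 s

0.8087 s


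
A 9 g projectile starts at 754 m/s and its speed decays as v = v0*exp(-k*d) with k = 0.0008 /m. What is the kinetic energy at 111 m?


v = v0*exp(-k*d) = 754*exp(-0.0008*111) = 689.932 m/s
E = 0.5*m*v^2 = 0.5*0.009*689.932^2 = 2142 J

2142 J


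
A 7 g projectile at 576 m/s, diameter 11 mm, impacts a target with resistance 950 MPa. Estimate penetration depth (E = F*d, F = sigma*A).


A = pi*(d/2)^2 = pi*(11/2)^2 = 95.0332 mm^2
E = 0.5*m*v^2 = 0.5*0.007*576^2 = 1161.22 J
depth = E/(sigma*A) = 1161.22 J / (950 MPa * 95.0332 mm^2) = 1161.22/(950 * 95.0332) m = 0.0128622 m ≈ 12.86 mm

12.86 mm


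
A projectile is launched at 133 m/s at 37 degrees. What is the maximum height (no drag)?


H = (v0*sin(theta))^2 / (2g) = (133*sin(37°))^2 / (2*9.81) = 326.5 m

326.5 m


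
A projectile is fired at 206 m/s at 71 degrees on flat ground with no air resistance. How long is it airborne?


T = 2*v0*sin(theta)/g = 2*206*sin(71°)/9.81 = 39.71 s

39.71 s


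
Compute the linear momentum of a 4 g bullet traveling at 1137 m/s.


p = m*v = 0.004*1137 = 4.548 kg·m/s

4.548 kg·m/s


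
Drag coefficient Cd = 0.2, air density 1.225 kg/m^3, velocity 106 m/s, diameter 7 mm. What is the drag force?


A = pi*(d/2)^2 = pi*(7/2000)^2 = 3.84845e-05 m^2
Fd = 0.5*Cd*rho*A*v^2 = 0.5*0.2*1.225*3.84845e-05*106^2 = 0.05297 N

0.05297 N


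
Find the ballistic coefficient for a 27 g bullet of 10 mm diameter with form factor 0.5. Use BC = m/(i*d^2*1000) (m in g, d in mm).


BC = m/(i*d^2*1000) = 27/(0.5 * 10^2 * 1000) = 0.00054

0.00054


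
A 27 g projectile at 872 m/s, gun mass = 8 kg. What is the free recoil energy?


v_r = m_p*v_p/m_gun = 0.027*872/8 = 2.943 m/s, E_r = 0.5*m_gun*v_r^2 = 0.5*8*2.943^2 = 34.64 J

34.64 J


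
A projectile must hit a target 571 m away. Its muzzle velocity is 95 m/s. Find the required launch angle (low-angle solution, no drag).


sin(2*theta) = R*g/v0^2 = 571*9.81/95^2 = 0.620666, theta = arcsin(0.620666)/2 = 19.18°

19.18 degrees


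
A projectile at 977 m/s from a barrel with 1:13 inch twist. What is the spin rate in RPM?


twist_m = 13*0.0254 = 0.3302 m
spin = v/twist = 977/0.3302 = 2958.813 rev/s
RPM = spin*60 = 2958.813*60 ≈ 177529 RPM

177529 RPM


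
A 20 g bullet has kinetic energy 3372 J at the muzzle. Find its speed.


v = sqrt(2*E/m) = sqrt(2*3372/0.02) = 580.7 m/s

580.7 m/s


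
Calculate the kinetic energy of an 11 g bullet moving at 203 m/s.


E = 0.5*m*v^2 = 0.5*0.011*203^2 = 226.6 J

226.6 J


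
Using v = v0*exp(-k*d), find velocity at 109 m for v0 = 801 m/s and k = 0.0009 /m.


v = v0*exp(-k*d) = 801*exp(-0.0009*109) = 726.2 m/s

726.2 m/s


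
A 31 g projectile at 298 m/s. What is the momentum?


p = m*v = 0.031*298 = 9.238 kg·m/s

9.238 kg·m/s


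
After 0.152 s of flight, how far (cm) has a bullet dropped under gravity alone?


drop = 0.5*g*t^2 = 0.5*9.81*0.152^2 = 0.113325 m ≈ 11.33 cm

11.33 cm


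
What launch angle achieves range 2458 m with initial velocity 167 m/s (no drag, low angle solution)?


sin(2*theta) = R*g/v0^2 = 2458*9.81/167^2 = 0.864605, theta = arcsin(0.864605)/2 = 29.92°

29.92 degrees


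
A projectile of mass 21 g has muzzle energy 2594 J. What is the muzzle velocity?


v = sqrt(2*E/m) = sqrt(2*2594/0.021) = 497 m/s

497 m/s


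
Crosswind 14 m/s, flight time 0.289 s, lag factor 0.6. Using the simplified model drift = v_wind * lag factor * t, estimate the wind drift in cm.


drift = v_wind * lag * t = 14 * 0.6 * 0.289 = 2.4276 m ≈ 242.8 cm

242.8 cm


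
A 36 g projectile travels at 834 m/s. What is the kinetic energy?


E = 0.5*m*v^2 = 0.5*0.036*834^2 = 12520 J

12520 J


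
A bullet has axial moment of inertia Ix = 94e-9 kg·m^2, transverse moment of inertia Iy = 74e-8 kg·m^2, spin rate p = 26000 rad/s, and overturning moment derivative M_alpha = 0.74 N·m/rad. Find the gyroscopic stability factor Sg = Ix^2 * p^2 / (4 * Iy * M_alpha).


Sg = Ix^2 * p^2 / (4 * Iy * M_alpha) = (94e-9)^2 * 26000^2 / (4 * 74e-8 * 0.74) = 2.727

2.727


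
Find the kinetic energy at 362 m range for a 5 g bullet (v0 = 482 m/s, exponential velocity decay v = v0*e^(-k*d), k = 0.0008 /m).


v = v0*exp(-k*d) = 482*exp(-0.0008*362) = 360.807 m/s
E = 0.5*m*v^2 = 0.5*0.005*360.807^2 = 325.5 J

325.5 J


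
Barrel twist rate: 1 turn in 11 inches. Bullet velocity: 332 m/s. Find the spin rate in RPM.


twist_m = 11*0.0254 = 0.2794 m
spin = v/twist = 332/0.2794 = 1188.261 rev/s
RPM = spin*60 = 1188.261*60 ≈ 71296 RPM

71296 RPM


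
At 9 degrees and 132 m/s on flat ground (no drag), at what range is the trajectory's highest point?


R = v0^2*sin(2*theta)/g = 132^2*sin(2*9°)/9.81 = 548.86 m
apex_dist = R/2 = 548.86/2 = 274.4 m

274.4 m


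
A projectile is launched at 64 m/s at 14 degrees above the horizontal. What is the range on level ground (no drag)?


R = v0^2 * sin(2*theta) / g = 64^2 * sin(2*14°) / 9.81 = 196 m

196 m


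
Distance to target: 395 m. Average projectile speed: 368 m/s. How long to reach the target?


t = d/v = 395/368 = 1.073 s

1.073 s


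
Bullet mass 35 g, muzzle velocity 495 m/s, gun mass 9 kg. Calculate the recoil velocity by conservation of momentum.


v_recoil = m_p * v_p / m_gun = 0.035 * 495 / 9 = 1.925 m/s

1.925 m/s


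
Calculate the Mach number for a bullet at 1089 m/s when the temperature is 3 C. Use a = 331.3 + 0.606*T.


a = 331.3 + 0.606*(3) = 333.118 m/s
M = v/a = 1089/333.118 = 3.269

3.269


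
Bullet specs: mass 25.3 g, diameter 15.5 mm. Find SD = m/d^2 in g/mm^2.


SD = m/d^2 = 25.3/15.5^2 = 0.1053 g/mm^2

0.1053 g/mm^2


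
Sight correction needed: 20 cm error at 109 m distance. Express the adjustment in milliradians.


1 mrad subtends 1 cm per 10 m of range, so adj = error_cm / (dist_m / 10) = 20 / (109/10) = 1.835 mrad

1.835 mrad


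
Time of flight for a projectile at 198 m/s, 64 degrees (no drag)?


T = 2*v0*sin(theta)/g = 2*198*sin(64°)/9.81 = 36.28 s

36.28 s


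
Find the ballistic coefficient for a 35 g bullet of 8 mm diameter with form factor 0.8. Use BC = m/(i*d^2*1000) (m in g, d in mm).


BC = m/(i*d^2*1000) = 35/(0.8 * 8^2 * 1000) = 0.0006836

0.0006836


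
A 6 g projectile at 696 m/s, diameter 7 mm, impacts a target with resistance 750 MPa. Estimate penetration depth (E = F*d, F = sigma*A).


A = pi*(d/2)^2 = pi*(7/2)^2 = 38.4845 mm^2
E = 0.5*m*v^2 = 0.5*0.006*696^2 = 1453.25 J
depth = E/(sigma*A) = 1453.25 J / (750 MPa * 38.4845 mm^2) = 1453.25/(750 * 38.4845) m = 0.0503492 m ≈ 50.35 mm

50.35 mm


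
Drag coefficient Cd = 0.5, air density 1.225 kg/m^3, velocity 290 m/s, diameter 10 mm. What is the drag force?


A = pi*(d/2)^2 = pi*(10/2000)^2 = 7.85398e-05 m^2
Fd = 0.5*Cd*rho*A*v^2 = 0.5*0.5*1.225*7.85398e-05*290^2 = 2.023 N

2.023 N


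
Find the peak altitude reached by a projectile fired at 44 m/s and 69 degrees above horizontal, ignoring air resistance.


H = (v0*sin(theta))^2 / (2g) = (44*sin(69°))^2 / (2*9.81) = 86 m

86 m


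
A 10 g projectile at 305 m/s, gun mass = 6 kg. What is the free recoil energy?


v_r = m_p*v_p/m_gun = 0.01*305/6 = 0.508333 m/s, E_r = 0.5*m_gun*v_r^2 = 0.5*6*0.508333^2 = 0.7752 J

0.7752 J


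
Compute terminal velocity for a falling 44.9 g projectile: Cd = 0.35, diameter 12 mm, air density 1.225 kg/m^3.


A = pi*(d/2)^2 = pi*(12/2000)^2 = 1.13097e-04 m^2
vt = sqrt(2mg/(Cd*rho*A)) = sqrt(2*0.0449*9.81/(0.35 * 1.225 * 1.13097e-04)) = 134.8 m/s

134.8 m/s


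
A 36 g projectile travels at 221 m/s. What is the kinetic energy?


E = 0.5*m*v^2 = 0.5*0.036*221^2 = 879.1 J

879.1 J


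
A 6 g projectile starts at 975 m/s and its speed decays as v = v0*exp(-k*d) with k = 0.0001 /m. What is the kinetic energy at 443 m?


v = v0*exp(-k*d) = 975*exp(-0.0001*443) = 932.75 m/s
E = 0.5*m*v^2 = 0.5*0.006*932.75^2 = 2610 J

2610 J


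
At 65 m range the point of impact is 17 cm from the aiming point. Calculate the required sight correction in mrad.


1 mrad subtends 1 cm per 10 m of range, so adj = error_cm / (dist_m / 10) = 17 / (65/10) = 2.615 mrad

2.615 mrad


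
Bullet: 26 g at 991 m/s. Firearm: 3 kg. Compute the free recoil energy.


v_r = m_p*v_p/m_gun = 0.026*991/3 = 8.58867 m/s, E_r = 0.5*m_gun*v_r^2 = 0.5*3*8.58867^2 = 110.6 J

110.6 J


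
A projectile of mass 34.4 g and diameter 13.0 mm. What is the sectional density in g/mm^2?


SD = m/d^2 = 34.4/13.0^2 = 0.2036 g/mm^2

0.2036 g/mm^2


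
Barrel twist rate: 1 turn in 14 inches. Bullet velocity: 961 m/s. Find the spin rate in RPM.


twist_m = 14*0.0254 = 0.3556 m
spin = v/twist = 961/0.3556 = 2702.475 rev/s
RPM = spin*60 = 2702.475*60 ≈ 162148 RPM

162148 RPM


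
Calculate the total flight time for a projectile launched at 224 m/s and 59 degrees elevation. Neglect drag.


T = 2*v0*sin(theta)/g = 2*224*sin(59°)/9.81 = 39.14 s

39.14 s


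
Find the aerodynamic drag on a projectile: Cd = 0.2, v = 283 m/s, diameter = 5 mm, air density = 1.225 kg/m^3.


A = pi*(d/2)^2 = pi*(5/2000)^2 = 1.96350e-05 m^2
Fd = 0.5*Cd*rho*A*v^2 = 0.5*0.2*1.225*1.96350e-05*283^2 = 0.1926 N

0.1926 N


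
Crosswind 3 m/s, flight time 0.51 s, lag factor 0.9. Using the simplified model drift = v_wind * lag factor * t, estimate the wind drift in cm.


drift = v_wind * lag * t = 3 * 0.9 * 0.51 = 1.377 m ≈ 137.7 cm

137.7 cm


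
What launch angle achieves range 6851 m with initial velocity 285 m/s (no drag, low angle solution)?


sin(2*theta) = R*g/v0^2 = 6851*9.81/285^2 = 0.827434, theta = arcsin(0.827434)/2 = 27.92°

27.92 degrees


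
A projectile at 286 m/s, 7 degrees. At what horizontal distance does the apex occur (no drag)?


R = v0^2*sin(2*theta)/g = 286^2*sin(2*7°)/9.81 = 2017.15 m
apex_dist = R/2 = 2017.15/2 = 1009 m

1009 m


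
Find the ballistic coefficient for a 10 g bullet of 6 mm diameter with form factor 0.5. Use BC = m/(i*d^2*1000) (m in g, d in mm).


BC = m/(i*d^2*1000) = 10/(0.5 * 6^2 * 1000) = 0.0005556

0.0005556


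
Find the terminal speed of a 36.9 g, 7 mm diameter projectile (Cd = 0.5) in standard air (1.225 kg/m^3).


A = pi*(d/2)^2 = pi*(7/2000)^2 = 3.84845e-05 m^2
vt = sqrt(2mg/(Cd*rho*A)) = sqrt(2*0.0369*9.81/(0.5 * 1.225 * 3.84845e-05)) = 175.3 m/s

175.3 m/s


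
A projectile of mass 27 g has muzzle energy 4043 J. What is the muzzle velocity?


v = sqrt(2*E/m) = sqrt(2*4043/0.027) = 547.2 m/s

547.2 m/s


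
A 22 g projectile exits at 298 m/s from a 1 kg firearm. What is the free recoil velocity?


v_recoil = m_p * v_p / m_gun = 0.022 * 298 / 1 = 6.556 m/s

6.556 m/s


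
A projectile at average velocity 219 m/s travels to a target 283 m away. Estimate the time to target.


t = d/v = 283/219 = 1.292 s

1.292 s


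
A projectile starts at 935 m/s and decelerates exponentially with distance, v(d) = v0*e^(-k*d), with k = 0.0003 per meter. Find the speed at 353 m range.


v = v0*exp(-k*d) = 935*exp(-0.0003*353) = 841 m/s

841 m/s


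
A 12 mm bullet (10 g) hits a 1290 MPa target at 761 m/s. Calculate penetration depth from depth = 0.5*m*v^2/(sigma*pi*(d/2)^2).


A = pi*(d/2)^2 = pi*(12/2)^2 = 113.097 mm^2
E = 0.5*m*v^2 = 0.5*0.01*761^2 = 2895.61 J
depth = E/(sigma*A) = 2895.61 J / (1290 MPa * 113.097 mm^2) = 2895.61/(1290 * 113.097) m = 0.0198471 m ≈ 19.85 mm

19.85 mm


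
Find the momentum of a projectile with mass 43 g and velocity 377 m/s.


p = m*v = 0.043*377 = 16.21 kg·m/s

16.21 kg·m/s


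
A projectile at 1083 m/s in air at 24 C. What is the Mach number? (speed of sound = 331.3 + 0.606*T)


a = 331.3 + 0.606*(24) = 345.844 m/s
M = v/a = 1083/345.844 = 3.131

3.131


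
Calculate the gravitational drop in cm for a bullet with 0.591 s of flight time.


drop = 0.5*g*t^2 = 0.5*9.81*0.591^2 = 1.71322 m ≈ 171.3 cm

171.3 cm


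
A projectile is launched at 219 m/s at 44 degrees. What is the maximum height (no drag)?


H = (v0*sin(theta))^2 / (2g) = (219*sin(44°))^2 / (2*9.81) = 1180 m

1180 m


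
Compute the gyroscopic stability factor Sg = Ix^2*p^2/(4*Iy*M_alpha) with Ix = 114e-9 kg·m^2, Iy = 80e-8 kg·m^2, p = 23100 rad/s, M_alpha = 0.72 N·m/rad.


Sg = Ix^2 * p^2 / (4 * Iy * M_alpha) = (114e-9)^2 * 23100^2 / (4 * 80e-8 * 0.72) = 3.01

3.01


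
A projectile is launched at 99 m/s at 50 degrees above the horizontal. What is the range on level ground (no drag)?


R = v0^2 * sin(2*theta) / g = 99^2 * sin(2*50°) / 9.81 = 983.9 m

983.9 m


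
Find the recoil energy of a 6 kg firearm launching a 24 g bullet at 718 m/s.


v_r = m_p*v_p/m_gun = 0.024*718/6 = 2.872 m/s, E_r = 0.5*m_gun*v_r^2 = 0.5*6*2.872^2 = 24.75 J

24.75 J


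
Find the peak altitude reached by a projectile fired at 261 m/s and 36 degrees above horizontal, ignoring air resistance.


H = (v0*sin(theta))^2 / (2g) = (261*sin(36°))^2 / (2*9.81) = 1200 m

1200 m


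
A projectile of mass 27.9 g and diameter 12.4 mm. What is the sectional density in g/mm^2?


SD = m/d^2 = 27.9/12.4^2 = 0.1815 g/mm^2

0.1815 g/mm^2


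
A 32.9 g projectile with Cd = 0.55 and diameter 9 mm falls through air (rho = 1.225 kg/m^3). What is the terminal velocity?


A = pi*(d/2)^2 = pi*(9/2000)^2 = 6.36173e-05 m^2
vt = sqrt(2mg/(Cd*rho*A)) = sqrt(2*0.0329*9.81/(0.55 * 1.225 * 6.36173e-05)) = 122.7 m/s

122.7 m/s


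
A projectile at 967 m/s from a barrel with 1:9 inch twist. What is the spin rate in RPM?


twist_m = 9*0.0254 = 0.2286 m
spin = v/twist = 967/0.2286 = 4230.096 rev/s
RPM = spin*60 = 4230.096*60 ≈ 253806 RPM

253806 RPM


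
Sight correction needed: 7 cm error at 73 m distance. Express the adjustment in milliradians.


1 mrad subtends 1 cm per 10 m of range, so adj = error_cm / (dist_m / 10) = 7 / (73/10) = 0.9589 mrad

0.9589 mrad


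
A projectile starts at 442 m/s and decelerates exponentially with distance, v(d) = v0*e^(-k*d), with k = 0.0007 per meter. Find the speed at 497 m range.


v = v0*exp(-k*d) = 442*exp(-0.0007*497) = 312.1 m/s

312.1 m/s


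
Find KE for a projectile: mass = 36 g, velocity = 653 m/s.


E = 0.5*m*v^2 = 0.5*0.036*653^2 = 7675 J

7675 J


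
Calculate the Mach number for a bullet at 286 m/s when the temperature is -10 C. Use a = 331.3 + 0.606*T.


a = 331.3 + 0.606*(-10) = 325.24 m/s
M = v/a = 286/325.24 = 0.8794

0.8794


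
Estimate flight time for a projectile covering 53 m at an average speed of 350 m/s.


t = d/v = 53/350 = 0.1514 s

0.1514 s


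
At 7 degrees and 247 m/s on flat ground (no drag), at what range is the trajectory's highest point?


R = v0^2*sin(2*theta)/g = 247^2*sin(2*7°)/9.81 = 1504.53 m
apex_dist = R/2 = 1504.53/2 = 752.3 m

752.3 m


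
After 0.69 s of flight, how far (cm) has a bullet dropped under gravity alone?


drop = 0.5*g*t^2 = 0.5*9.81*0.69^2 = 2.33527 m ≈ 233.5 cm

233.5 cm


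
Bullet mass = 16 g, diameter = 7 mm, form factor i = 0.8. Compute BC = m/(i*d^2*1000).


BC = m/(i*d^2*1000) = 16/(0.8 * 7^2 * 1000) = 0.0004082

0.0004082


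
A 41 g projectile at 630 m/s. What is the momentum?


p = m*v = 0.041*630 = 25.83 kg·m/s

25.83 kg·m/s


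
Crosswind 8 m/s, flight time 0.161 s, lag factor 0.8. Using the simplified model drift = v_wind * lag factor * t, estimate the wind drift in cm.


drift = v_wind * lag * t = 8 * 0.8 * 0.161 = 1.0304 m ≈ 103 cm

103 cm


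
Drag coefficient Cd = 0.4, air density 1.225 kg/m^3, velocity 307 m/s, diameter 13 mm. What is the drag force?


A = pi*(d/2)^2 = pi*(13/2000)^2 = 1.32732e-04 m^2
Fd = 0.5*Cd*rho*A*v^2 = 0.5*0.4*1.225*1.32732e-04*307^2 = 3.065 N

3.065 N


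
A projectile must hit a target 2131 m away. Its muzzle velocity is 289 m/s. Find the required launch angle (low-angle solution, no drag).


sin(2*theta) = R*g/v0^2 = 2131*9.81/289^2 = 0.250298, theta = arcsin(0.250298)/2 = 7.248°

7.248 degrees


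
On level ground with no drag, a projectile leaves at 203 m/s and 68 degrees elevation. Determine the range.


R = v0^2 * sin(2*theta) / g = 203^2 * sin(2*68°) / 9.81 = 2918 m

2918 m


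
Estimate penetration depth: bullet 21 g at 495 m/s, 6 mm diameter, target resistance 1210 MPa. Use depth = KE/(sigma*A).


A = pi*(d/2)^2 = pi*(6/2)^2 = 28.2743 mm^2
E = 0.5*m*v^2 = 0.5*0.021*495^2 = 2572.76 J
depth = E/(sigma*A) = 2572.76 J / (1210 MPa * 28.2743 mm^2) = 2572.76/(1210 * 28.2743) m = 0.0752007 m ≈ 75.2 mm

75.2 mm


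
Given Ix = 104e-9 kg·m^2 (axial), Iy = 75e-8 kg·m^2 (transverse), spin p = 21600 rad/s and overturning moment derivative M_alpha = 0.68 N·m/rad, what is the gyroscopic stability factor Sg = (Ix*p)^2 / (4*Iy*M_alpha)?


Sg = Ix^2 * p^2 / (4 * Iy * M_alpha) = (104e-9)^2 * 21600^2 / (4 * 75e-8 * 0.68) = 2.474

2.474


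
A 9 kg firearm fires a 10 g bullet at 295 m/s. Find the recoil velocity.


v_recoil = m_p * v_p / m_gun = 0.01 * 295 / 9 = 0.3278 m/s

0.3278 m/s


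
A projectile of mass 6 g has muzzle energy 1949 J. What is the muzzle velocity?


v = sqrt(2*E/m) = sqrt(2*1949/0.006) = 806 m/s

806 m/s


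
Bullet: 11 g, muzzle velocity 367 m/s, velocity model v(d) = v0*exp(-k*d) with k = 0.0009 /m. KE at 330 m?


v = v0*exp(-k*d) = 367*exp(-0.0009*330) = 272.697 m/s
E = 0.5*m*v^2 = 0.5*0.011*272.697^2 = 409 J

409 J


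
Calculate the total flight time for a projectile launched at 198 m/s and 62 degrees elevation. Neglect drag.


T = 2*v0*sin(theta)/g = 2*198*sin(62°)/9.81 = 35.64 s

35.64 s


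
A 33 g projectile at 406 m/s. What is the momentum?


p = m*v = 0.033*406 = 13.4 kg·m/s

13.4 kg·m/s


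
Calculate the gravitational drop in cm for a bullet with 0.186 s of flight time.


drop = 0.5*g*t^2 = 0.5*9.81*0.186^2 = 0.169693 m ≈ 16.97 cm

16.97 cm


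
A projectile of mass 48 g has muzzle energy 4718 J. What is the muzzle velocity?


v = sqrt(2*E/m) = sqrt(2*4718/0.048) = 443.4 m/s

443.4 m/s


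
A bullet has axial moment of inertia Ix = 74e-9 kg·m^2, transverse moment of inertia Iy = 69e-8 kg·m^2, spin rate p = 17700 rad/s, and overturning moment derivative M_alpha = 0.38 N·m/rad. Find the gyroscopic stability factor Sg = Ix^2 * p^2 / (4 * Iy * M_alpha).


Sg = Ix^2 * p^2 / (4 * Iy * M_alpha) = (74e-9)^2 * 17700^2 / (4 * 69e-8 * 0.38) = 1.636

1.636


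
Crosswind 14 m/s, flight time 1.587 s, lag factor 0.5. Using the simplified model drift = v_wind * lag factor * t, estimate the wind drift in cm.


drift = v_wind * lag * t = 14 * 0.5 * 1.587 = 11.109 m ≈ 1111 cm

1111 cm


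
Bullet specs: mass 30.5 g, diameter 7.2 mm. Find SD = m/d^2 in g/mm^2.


SD = m/d^2 = 30.5/7.2^2 = 0.5883 g/mm^2

0.5883 g/mm^2


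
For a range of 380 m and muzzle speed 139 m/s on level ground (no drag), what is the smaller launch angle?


sin(2*theta) = R*g/v0^2 = 380*9.81/139^2 = 0.19294, theta = arcsin(0.19294)/2 = 5.562°

5.562 degrees


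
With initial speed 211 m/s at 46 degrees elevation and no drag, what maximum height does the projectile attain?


H = (v0*sin(theta))^2 / (2g) = (211*sin(46°))^2 / (2*9.81) = 1174 m

1174 m


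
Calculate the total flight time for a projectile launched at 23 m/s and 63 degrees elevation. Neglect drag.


T = 2*v0*sin(theta)/g = 2*23*sin(63°)/9.81 = 4.178 s

4.178 s


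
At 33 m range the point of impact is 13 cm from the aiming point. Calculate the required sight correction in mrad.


1 mrad subtends 1 cm per 10 m of range, so adj = error_cm / (dist_m / 10) = 13 / (33/10) = 3.939 mrad

3.939 mrad


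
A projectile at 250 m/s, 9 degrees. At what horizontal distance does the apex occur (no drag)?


R = v0^2*sin(2*theta)/g = 250^2*sin(2*9°)/9.81 = 1968.76 m
apex_dist = R/2 = 1968.76/2 = 984.4 m

984.4 m


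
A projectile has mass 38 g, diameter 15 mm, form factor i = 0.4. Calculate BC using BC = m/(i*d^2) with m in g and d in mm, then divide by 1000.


BC = m/(i*d^2*1000) = 38/(0.4 * 15^2 * 1000) = 0.0004222

0.0004222


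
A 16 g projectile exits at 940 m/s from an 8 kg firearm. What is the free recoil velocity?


v_recoil = m_p * v_p / m_gun = 0.016 * 940 / 8 = 1.88 m/s

1.88 m/s


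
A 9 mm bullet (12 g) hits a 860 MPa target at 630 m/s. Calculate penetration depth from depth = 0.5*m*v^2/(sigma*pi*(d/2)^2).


A = pi*(d/2)^2 = pi*(9/2)^2 = 63.6173 mm^2
E = 0.5*m*v^2 = 0.5*0.012*630^2 = 2381.4 J
depth = E/(sigma*A) = 2381.4 J / (860 MPa * 63.6173 mm^2) = 2381.4/(860 * 63.6173) m = 0.043527 m ≈ 43.53 mm

43.53 mm


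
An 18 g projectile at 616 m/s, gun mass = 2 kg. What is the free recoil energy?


v_r = m_p*v_p/m_gun = 0.018*616/2 = 5.544 m/s, E_r = 0.5*m_gun*v_r^2 = 0.5*2*5.544^2 = 30.74 J

30.74 J


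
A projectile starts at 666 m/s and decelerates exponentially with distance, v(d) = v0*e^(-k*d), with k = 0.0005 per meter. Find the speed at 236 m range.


v = v0*exp(-k*d) = 666*exp(-0.0005*236) = 591.9 m/s

591.9 m/s


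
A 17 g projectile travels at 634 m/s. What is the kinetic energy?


E = 0.5*m*v^2 = 0.5*0.017*634^2 = 3417 J

3417 J


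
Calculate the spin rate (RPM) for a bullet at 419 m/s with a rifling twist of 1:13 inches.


twist_m = 13*0.0254 = 0.3302 m
spin = v/twist = 419/0.3302 = 1268.928 rev/s
RPM = spin*60 = 1268.928*60 ≈ 76136 RPM

76136 RPM


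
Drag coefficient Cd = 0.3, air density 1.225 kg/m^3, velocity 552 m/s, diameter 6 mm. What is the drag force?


A = pi*(d/2)^2 = pi*(6/2000)^2 = 2.82743e-05 m^2
Fd = 0.5*Cd*rho*A*v^2 = 0.5*0.3*1.225*2.82743e-05*552^2 = 1.583 N

1.583 N


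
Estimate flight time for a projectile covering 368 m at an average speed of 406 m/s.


t = d/v = 368/406 = 0.9064 s

0.9064 s


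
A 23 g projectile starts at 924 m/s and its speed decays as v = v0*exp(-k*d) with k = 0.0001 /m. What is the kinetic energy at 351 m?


v = v0*exp(-k*d) = 924*exp(-0.0001*351) = 892.13 m/s
E = 0.5*m*v^2 = 0.5*0.023*892.13^2 = 9153 J

9153 J


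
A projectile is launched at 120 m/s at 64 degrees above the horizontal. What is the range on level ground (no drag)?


R = v0^2 * sin(2*theta) / g = 120^2 * sin(2*64°) / 9.81 = 1157 m

1157 m


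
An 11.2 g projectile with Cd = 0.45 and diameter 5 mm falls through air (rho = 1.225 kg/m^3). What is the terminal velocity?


A = pi*(d/2)^2 = pi*(5/2000)^2 = 1.96350e-05 m^2
vt = sqrt(2mg/(Cd*rho*A)) = sqrt(2*0.0112*9.81/(0.45 * 1.225 * 1.96350e-05)) = 142.5 m/s

142.5 m/s


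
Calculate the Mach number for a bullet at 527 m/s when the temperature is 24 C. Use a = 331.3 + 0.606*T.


a = 331.3 + 0.606*(24) = 345.844 m/s
M = v/a = 527/345.844 = 1.524

1.524


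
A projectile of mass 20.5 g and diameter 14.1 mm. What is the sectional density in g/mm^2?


SD = m/d^2 = 20.5/14.1^2 = 0.1031 g/mm^2

0.1031 g/mm^2


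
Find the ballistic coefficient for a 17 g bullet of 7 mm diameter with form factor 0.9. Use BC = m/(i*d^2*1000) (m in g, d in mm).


BC = m/(i*d^2*1000) = 17/(0.9 * 7^2 * 1000) = 0.0003855

0.0003855


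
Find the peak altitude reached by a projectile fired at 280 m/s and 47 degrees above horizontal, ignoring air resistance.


H = (v0*sin(theta))^2 / (2g) = (280*sin(47°))^2 / (2*9.81) = 2137 m

2137 m


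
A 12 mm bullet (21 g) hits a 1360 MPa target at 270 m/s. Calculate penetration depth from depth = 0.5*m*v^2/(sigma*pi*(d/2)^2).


A = pi*(d/2)^2 = pi*(12/2)^2 = 113.097 mm^2
E = 0.5*m*v^2 = 0.5*0.021*270^2 = 765.45 J
depth = E/(sigma*A) = 765.45 J / (1360 MPa * 113.097 mm^2) = 765.45/(1360 * 113.097) m = 0.00497652 m ≈ 4.977 mm

4.977 mm


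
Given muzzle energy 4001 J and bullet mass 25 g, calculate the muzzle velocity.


v = sqrt(2*E/m) = sqrt(2*4001/0.025) = 565.8 m/s

565.8 m/s


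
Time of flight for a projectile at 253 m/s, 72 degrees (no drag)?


T = 2*v0*sin(theta)/g = 2*253*sin(72°)/9.81 = 49.06 s

49.06 s


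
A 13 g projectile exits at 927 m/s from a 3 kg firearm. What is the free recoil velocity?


v_recoil = m_p * v_p / m_gun = 0.013 * 927 / 3 = 4.017 m/s

4.017 m/s


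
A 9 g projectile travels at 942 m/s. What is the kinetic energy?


E = 0.5*m*v^2 = 0.5*0.009*942^2 = 3993 J

3993 J


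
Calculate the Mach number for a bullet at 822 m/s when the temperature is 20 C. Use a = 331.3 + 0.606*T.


a = 331.3 + 0.606*(20) = 343.42 m/s
M = v/a = 822/343.42 = 2.394

2.394


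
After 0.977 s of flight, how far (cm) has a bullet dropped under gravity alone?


drop = 0.5*g*t^2 = 0.5*9.81*0.977^2 = 4.68196 m ≈ 468.2 cm

468.2 cm


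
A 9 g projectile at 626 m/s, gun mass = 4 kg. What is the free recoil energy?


v_r = m_p*v_p/m_gun = 0.009*626/4 = 1.4085 m/s, E_r = 0.5*m_gun*v_r^2 = 0.5*4*1.4085^2 = 3.968 J

3.968 J


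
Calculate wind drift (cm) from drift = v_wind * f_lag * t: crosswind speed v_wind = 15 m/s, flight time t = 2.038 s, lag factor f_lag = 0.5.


drift = v_wind * lag * t = 15 * 0.5 * 2.038 = 15.285 m ≈ 1528 cm

1528 cm


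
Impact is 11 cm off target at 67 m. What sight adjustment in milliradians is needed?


1 mrad subtends 1 cm per 10 m of range, so adj = error_cm / (dist_m / 10) = 11 / (67/10) = 1.642 mrad

1.642 mrad


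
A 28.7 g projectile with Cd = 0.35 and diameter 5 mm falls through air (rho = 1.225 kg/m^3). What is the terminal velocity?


A = pi*(d/2)^2 = pi*(5/2000)^2 = 1.96350e-05 m^2
vt = sqrt(2mg/(Cd*rho*A)) = sqrt(2*0.0287*9.81/(0.35 * 1.225 * 1.96350e-05)) = 258.6 m/s

258.6 m/s


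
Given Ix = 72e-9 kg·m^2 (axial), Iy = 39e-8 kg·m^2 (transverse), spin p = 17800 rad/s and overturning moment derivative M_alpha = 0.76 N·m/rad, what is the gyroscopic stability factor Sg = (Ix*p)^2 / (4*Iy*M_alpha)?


Sg = Ix^2 * p^2 / (4 * Iy * M_alpha) = (72e-9)^2 * 17800^2 / (4 * 39e-8 * 0.76) = 1.385

1.385


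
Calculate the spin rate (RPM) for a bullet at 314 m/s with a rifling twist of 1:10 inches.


twist_m = 10*0.0254 = 0.254 m
spin = v/twist = 314/0.254 = 1236.22 rev/s
RPM = spin*60 = 1236.22*60 ≈ 74173 RPM

74173 RPM


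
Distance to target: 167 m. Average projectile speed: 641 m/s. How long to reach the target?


t = d/v = 167/641 = 0.2605 s

0.2605 s


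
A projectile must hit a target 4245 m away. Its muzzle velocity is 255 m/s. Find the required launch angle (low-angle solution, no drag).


sin(2*theta) = R*g/v0^2 = 4245*9.81/255^2 = 0.640422, theta = arcsin(0.640422)/2 = 19.91°

19.91 degrees


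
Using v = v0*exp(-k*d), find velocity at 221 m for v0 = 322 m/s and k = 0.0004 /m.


v = v0*exp(-k*d) = 322*exp(-0.0004*221) = 294.8 m/s

294.8 m/s


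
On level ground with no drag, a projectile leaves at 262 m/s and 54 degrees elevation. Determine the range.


R = v0^2 * sin(2*theta) / g = 262^2 * sin(2*54°) / 9.81 = 6655 m

6655 m


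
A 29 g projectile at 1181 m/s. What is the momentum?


p = m*v = 0.029*1181 = 34.25 kg·m/s

34.25 kg·m/s


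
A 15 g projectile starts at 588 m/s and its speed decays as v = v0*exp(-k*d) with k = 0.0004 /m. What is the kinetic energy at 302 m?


v = v0*exp(-k*d) = 588*exp(-0.0004*302) = 521.092 m/s
E = 0.5*m*v^2 = 0.5*0.015*521.092^2 = 2037 J

2037 J


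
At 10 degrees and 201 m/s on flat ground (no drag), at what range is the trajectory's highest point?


R = v0^2*sin(2*theta)/g = 201^2*sin(2*10°)/9.81 = 1408.56 m
apex_dist = R/2 = 1408.56/2 = 704.3 m

704.3 m


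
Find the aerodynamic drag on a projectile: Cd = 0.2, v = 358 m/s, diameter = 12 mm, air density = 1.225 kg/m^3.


A = pi*(d/2)^2 = pi*(12/2000)^2 = 1.13097e-04 m^2
Fd = 0.5*Cd*rho*A*v^2 = 0.5*0.2*1.225*1.13097e-04*358^2 = 1.776 N

1.776 N


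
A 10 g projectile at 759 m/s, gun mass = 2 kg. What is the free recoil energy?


v_r = m_p*v_p/m_gun = 0.01*759/2 = 3.795 m/s, E_r = 0.5*m_gun*v_r^2 = 0.5*2*3.795^2 = 14.4 J

14.4 J


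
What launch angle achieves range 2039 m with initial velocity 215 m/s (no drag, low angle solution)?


sin(2*theta) = R*g/v0^2 = 2039*9.81/215^2 = 0.432722, theta = arcsin(0.432722)/2 = 12.82°

12.82 degrees


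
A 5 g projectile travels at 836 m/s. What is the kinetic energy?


E = 0.5*m*v^2 = 0.5*0.005*836^2 = 1747 J

1747 J


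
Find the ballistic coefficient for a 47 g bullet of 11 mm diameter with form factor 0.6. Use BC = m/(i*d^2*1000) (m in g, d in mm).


BC = m/(i*d^2*1000) = 47/(0.6 * 11^2 * 1000) = 0.0006474

0.0006474


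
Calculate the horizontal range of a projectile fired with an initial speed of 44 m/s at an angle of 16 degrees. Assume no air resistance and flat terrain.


R = v0^2 * sin(2*theta) / g = 44^2 * sin(2*16°) / 9.81 = 104.6 m

104.6 m


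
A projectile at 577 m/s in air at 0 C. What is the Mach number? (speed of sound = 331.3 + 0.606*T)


a = 331.3 + 0.606*(0) = 331.3 m/s
M = v/a = 577/331.3 = 1.742

1.742


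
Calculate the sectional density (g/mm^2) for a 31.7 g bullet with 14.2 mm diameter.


SD = m/d^2 = 31.7/14.2^2 = 0.1572 g/mm^2

0.1572 g/mm^2


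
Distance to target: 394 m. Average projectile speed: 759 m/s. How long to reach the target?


t = d/v = 394/759 = 0.5191 s

0.5191 s


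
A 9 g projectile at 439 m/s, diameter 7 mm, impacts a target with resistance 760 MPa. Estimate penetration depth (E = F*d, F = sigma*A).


A = pi*(d/2)^2 = pi*(7/2)^2 = 38.4845 mm^2
E = 0.5*m*v^2 = 0.5*0.009*439^2 = 867.244 J
depth = E/(sigma*A) = 867.244 J / (760 MPa * 38.4845 mm^2) = 867.244/(760 * 38.4845) m = 0.0296512 m ≈ 29.65 mm

29.65 mm


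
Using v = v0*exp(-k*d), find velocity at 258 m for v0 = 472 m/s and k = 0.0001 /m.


v = v0*exp(-k*d) = 472*exp(-0.0001*258) = 460 m/s

460 m/s


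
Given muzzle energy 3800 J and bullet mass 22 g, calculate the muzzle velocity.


v = sqrt(2*E/m) = sqrt(2*3800/0.022) = 587.8 m/s

587.8 m/s


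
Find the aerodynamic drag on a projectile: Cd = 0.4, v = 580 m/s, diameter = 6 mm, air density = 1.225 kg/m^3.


A = pi*(d/2)^2 = pi*(6/2000)^2 = 2.82743e-05 m^2
Fd = 0.5*Cd*rho*A*v^2 = 0.5*0.4*1.225*2.82743e-05*580^2 = 2.33 N

2.33 N


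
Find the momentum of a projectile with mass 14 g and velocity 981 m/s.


p = m*v = 0.014*981 = 13.73 kg·m/s

13.73 kg·m/s


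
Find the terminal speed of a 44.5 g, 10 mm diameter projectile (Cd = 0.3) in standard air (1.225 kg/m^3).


A = pi*(d/2)^2 = pi*(10/2000)^2 = 7.85398e-05 m^2
vt = sqrt(2mg/(Cd*rho*A)) = sqrt(2*0.0445*9.81/(0.3 * 1.225 * 7.85398e-05)) = 173.9 m/s

173.9 m/s


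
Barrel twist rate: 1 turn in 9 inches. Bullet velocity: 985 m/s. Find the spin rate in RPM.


twist_m = 9*0.0254 = 0.2286 m
spin = v/twist = 985/0.2286 = 4308.836 rev/s
RPM = spin*60 = 4308.836*60 ≈ 258530 RPM

258530 RPM


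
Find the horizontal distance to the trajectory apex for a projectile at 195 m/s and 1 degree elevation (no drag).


R = v0^2*sin(2*theta)/g = 195^2*sin(2*1°)/9.81 = 135.276 m
apex_dist = R/2 = 135.276/2 = 67.64 m

67.64 m


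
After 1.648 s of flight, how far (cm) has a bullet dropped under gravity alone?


drop = 0.5*g*t^2 = 0.5*9.81*1.648^2 = 13.3215 m ≈ 1332 cm

1332 cm


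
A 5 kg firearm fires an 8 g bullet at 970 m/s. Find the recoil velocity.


v_recoil = m_p * v_p / m_gun = 0.008 * 970 / 5 = 1.552 m/s

1.552 m/s


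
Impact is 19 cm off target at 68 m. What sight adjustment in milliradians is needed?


1 mrad subtends 1 cm per 10 m of range, so adj = error_cm / (dist_m / 10) = 19 / (68/10) = 2.794 mrad

2.794 mrad


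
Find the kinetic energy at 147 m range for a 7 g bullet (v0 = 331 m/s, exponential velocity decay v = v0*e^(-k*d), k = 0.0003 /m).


v = v0*exp(-k*d) = 331*exp(-0.0003*147) = 316.72 m/s
E = 0.5*m*v^2 = 0.5*0.007*316.72^2 = 351.1 J

351.1 J


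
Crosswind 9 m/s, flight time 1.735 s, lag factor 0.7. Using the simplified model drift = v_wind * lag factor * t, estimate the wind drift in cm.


drift = v_wind * lag * t = 9 * 0.7 * 1.735 = 10.9305 m ≈ 1093 cm

1093 cm


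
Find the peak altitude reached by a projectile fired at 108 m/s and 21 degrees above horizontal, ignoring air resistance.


H = (v0*sin(theta))^2 / (2g) = (108*sin(21°))^2 / (2*9.81) = 76.35 m

76.35 m


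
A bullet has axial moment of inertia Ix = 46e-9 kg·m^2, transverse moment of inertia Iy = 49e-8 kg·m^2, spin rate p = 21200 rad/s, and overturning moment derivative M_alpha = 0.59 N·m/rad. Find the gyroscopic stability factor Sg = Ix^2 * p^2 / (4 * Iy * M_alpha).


Sg = Ix^2 * p^2 / (4 * Iy * M_alpha) = (46e-9)^2 * 21200^2 / (4 * 49e-8 * 0.59) = 0.8224

0.8224


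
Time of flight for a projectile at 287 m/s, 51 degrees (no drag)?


T = 2*v0*sin(theta)/g = 2*287*sin(51°)/9.81 = 45.47 s

45.47 s


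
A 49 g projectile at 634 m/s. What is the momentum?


p = m*v = 0.049*634 = 31.07 kg·m/s

31.07 kg·m/s


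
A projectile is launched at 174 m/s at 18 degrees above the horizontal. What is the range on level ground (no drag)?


R = v0^2 * sin(2*theta) / g = 174^2 * sin(2*18°) / 9.81 = 1814 m

1814 m


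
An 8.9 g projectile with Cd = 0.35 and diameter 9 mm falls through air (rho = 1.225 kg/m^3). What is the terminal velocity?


A = pi*(d/2)^2 = pi*(9/2000)^2 = 6.36173e-05 m^2
vt = sqrt(2mg/(Cd*rho*A)) = sqrt(2*0.0089*9.81/(0.35 * 1.225 * 6.36173e-05)) = 80.01 m/s

80.01 m/s
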